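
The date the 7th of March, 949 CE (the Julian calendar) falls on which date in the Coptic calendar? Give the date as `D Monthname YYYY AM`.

11 Paremhat 665 AM

The source date corresponds to 12 March 949 in the proleptic Gregorian calendar (JDN 2067746).
That day falls on 11 Paremhat 665 AM in the Coptic calendar.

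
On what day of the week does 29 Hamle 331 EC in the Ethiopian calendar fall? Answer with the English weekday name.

Monday

Equivalently 24 July 339 Gregorian, JDN 1845081.
JDN 1845081 mod 7 = 0, and JDN 0 was a Monday, so this is a Monday.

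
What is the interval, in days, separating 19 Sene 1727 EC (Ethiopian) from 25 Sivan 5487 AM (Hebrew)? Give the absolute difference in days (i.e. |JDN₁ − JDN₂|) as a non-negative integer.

JDN of the first date = 2354930.
JDN of the second date = 2351998.
|2351998 − 2354930| = 2932.

2932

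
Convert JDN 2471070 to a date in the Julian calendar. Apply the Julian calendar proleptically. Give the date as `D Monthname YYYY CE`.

JDN 2471070 is 16 June 2053 in the Gregorian calendar.
In the Julian calendar that day is 3 June 2053 CE.

3 June 2053 CE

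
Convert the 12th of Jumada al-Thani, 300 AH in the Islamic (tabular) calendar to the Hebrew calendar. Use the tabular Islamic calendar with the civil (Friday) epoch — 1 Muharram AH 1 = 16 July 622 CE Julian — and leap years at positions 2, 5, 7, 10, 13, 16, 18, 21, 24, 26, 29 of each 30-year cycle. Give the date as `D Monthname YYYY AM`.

14 Shevat 4673 AM

Julian Day Number of the source date = 2054555.
Converting JDN 2054555 to the Hebrew calendar gives 14 Shevat 4673 AM.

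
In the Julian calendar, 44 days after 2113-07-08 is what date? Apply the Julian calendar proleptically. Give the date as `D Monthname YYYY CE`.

JDN of 2113-07-08 = 2493020.
2493020 + 44 = 2493064.
JDN 2493064 in the Julian calendar is 21 August 2113 CE.

21 August 2113 CE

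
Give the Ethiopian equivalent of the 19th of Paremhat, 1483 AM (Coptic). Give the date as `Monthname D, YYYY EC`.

Both dates share Julian Day Number 2366528; in the Ethiopian calendar that is 19 Megabit 1759 EC.

Megabit 19, 1759 EC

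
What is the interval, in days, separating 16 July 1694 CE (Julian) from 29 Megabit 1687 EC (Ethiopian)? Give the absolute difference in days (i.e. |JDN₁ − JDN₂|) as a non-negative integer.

252

First date → JDN 2339988; second date → JDN 2340240.
The interval is |2339988 − 2340240| = 252 days.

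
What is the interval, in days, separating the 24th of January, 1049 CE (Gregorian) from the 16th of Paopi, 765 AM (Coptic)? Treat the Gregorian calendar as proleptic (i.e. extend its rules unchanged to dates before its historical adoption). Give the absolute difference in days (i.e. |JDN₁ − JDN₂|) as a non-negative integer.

97

JDN of the first date = 2104223.
JDN of the second date = 2104126.
|2104126 − 2104223| = 97.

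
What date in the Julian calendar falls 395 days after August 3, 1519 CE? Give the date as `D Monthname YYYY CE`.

1 September 1520 CE

Counting 395 days forward from JDN 2276087 reaches JDN 2276482, which is 1 September 1520 CE.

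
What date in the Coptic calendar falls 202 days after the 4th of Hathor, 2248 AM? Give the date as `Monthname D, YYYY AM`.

Pashons 26, 2248 AM

Counting 202 days forward from JDN 2645810 reaches JDN 2646012, which is Pashons 26, 2248 AM.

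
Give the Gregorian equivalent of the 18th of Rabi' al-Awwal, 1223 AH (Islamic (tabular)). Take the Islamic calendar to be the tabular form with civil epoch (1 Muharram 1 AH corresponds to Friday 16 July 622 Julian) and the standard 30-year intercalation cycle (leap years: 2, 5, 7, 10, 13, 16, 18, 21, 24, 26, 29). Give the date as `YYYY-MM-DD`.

Both dates share Julian Day Number 2381552; in the Gregorian calendar that is 14 May 1808 CE.

1808-05-14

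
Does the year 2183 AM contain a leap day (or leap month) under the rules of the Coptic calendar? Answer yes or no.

yes

2183 mod 4 = 3; in the Coptic calendar a year is leap when year mod 4 = 3, so it is a leap year.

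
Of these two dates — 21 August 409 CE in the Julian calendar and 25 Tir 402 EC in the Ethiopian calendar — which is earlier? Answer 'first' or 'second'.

first

The two dates have Julian Day Numbers 1870678 and 1870830 respectively.
Since 1870678 < 1870830, the first date comes first.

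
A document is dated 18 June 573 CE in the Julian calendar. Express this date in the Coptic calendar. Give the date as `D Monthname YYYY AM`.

Julian Day Number of the source date = 1930515.
Converting JDN 1930515 to the Coptic calendar gives 24 Paoni 289 AM.

24 Paoni 289 AM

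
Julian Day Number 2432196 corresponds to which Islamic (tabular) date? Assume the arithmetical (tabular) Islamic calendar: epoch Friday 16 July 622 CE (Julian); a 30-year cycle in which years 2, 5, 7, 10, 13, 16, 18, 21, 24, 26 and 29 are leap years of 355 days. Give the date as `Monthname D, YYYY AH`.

Safar 17, 1366 AH

The Gregorian equivalent of JDN 2432196 is 10 January 1947.
In the tabular Islamic calendar that day is Safar 17, 1366 AH.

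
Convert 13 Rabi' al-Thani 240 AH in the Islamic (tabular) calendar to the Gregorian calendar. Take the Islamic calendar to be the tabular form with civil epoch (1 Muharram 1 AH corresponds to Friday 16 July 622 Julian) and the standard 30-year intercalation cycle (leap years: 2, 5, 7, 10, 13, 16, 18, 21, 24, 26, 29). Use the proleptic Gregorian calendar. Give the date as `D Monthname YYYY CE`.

15 September 854 CE

Julian Day Number of the source date = 2033235.
Converting JDN 2033235 to the Gregorian calendar gives 15 September 854 CE.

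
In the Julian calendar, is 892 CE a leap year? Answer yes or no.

892 mod 4 = 0, so it is a leap year in the Julian calendar.

yes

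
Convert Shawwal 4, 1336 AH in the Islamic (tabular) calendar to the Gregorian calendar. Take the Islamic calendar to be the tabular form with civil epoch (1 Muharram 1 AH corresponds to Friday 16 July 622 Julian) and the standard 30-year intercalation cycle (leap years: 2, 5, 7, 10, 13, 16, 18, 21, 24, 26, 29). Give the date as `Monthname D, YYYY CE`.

July 13, 1918 CE

Both dates share Julian Day Number 2421788; in the Gregorian calendar that is 13 July 1918 CE.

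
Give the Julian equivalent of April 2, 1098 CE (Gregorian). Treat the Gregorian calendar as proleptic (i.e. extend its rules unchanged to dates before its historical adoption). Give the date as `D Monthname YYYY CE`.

27 March 1098 CE

The Julian–Gregorian offset here is 6 days (Julian trailing).
2 April 1098 Gregorian − 6 days → 27 March 1098 Julian.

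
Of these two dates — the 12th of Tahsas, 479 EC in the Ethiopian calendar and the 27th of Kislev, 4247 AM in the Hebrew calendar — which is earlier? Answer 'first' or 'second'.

The two dates have Julian Day Numbers 1898911 and 1898913 respectively.
Since 1898911 < 1898913, the first date comes first.

first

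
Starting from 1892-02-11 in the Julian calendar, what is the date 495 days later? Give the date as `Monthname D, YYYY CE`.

JDN of 1892-02-11 = 2412152.
2412152 + 495 = 2412647.
JDN 2412647 in the Julian calendar is June 20, 1893 CE.

June 20, 1893 CE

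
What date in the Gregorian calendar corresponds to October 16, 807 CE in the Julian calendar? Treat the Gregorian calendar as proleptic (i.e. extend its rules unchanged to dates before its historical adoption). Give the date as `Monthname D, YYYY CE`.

For dates in this range the Gregorian date is 4 days ahead of the Julian.
16 October 807 Julian + 4 days → 20 October 807 Gregorian.

October 20, 807 CE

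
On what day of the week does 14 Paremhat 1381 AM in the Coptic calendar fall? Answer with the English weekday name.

This is JDN 2329268 (20 March 1665 Gregorian).
JDN 2329268 mod 7 = 4, and JDN 0 was a Monday, so this is a Friday.

Friday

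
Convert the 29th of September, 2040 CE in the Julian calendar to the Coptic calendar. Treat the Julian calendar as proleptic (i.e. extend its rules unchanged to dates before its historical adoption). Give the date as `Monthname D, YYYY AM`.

Both dates share Julian Day Number 2466440; in the Coptic calendar that is 2 Paopi 1757 AM.

Paopi 2, 1757 AM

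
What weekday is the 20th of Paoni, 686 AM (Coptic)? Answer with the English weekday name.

Tuesday

Equivalently 19 June 970 Gregorian, JDN 2075515.
JDN 2075515 mod 7 = 1, and JDN 0 was a Monday, so this is a Tuesday.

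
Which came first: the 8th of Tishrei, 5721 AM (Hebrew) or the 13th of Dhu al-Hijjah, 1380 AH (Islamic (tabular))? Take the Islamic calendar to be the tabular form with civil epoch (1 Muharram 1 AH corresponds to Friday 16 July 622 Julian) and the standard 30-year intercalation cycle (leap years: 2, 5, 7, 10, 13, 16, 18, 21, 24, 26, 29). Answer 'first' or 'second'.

Converting both to JDN: 2437207 vs 2437449; the smaller is the first.

first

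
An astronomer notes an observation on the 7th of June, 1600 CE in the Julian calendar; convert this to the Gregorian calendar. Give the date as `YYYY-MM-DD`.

1600-06-17

For dates in this range the Gregorian date is 10 days ahead of the Julian.
7 June 1600 Julian + 10 days → 17 June 1600 Gregorian.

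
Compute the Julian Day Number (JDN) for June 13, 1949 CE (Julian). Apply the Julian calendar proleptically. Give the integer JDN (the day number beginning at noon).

2433094

In the Gregorian calendar the same day is 26 June 1949.
JDN 2400001 is 17 November 1858 CE (Gregorian), MJD 0; the target day is +33093 days from there, so JDN = 2433094.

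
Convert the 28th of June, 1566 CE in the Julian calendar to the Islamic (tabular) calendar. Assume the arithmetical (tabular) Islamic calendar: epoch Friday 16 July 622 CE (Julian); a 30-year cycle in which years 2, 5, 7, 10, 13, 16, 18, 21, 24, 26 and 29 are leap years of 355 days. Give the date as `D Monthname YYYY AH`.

10 Dhu al-Hijjah 973 AH

Julian Day Number of the source date = 2293218.
Converting JDN 2293218 to the tabular Islamic calendar gives 10 Dhu al-Hijjah 973 AH.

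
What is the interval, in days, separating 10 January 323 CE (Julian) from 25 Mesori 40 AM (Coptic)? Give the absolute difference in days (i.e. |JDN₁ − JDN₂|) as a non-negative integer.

586

JDN of the first date = 1839043.
JDN of the second date = 1839629.
|1839629 − 1839043| = 586.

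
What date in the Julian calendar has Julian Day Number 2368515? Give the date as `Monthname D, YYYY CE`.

August 22, 1772 CE

The Gregorian equivalent of JDN 2368515 is 2 September 1772.
In the Julian calendar that day is August 22, 1772 CE.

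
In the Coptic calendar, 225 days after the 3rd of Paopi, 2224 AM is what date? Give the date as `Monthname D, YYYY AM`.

JDN of the 3rd of Paopi, 2224 AM = 2637013.
2637013 + 225 = 2637238.
JDN 2637238 in the Coptic calendar is Pashons 18, 2224 AM.

Pashons 18, 2224 AM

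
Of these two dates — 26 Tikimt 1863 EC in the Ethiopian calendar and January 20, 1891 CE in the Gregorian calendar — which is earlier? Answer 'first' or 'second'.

The two dates have Julian Day Numbers 2404371 and 2411753 respectively.
Since 2404371 < 2411753, the first date comes first.

first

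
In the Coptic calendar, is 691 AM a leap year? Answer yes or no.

691 mod 4 = 3; in the Coptic calendar a year is leap when year mod 4 = 3, so it is a leap year.

yes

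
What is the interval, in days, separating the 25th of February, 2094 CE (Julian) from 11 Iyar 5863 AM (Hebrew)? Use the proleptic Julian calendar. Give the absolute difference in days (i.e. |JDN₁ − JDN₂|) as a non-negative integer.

First date → JDN 2485947; second date → JDN 2489302.
The interval is |2485947 − 2489302| = 3355 days.

3355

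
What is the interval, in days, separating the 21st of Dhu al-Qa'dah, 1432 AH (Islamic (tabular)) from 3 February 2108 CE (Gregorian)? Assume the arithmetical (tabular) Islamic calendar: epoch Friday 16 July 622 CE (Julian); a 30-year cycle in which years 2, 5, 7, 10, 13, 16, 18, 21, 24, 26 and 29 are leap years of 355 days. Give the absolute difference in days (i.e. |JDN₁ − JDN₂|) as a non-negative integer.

First date → JDN 2455854; second date → JDN 2491024.
The interval is |2455854 − 2491024| = 35170 days.

35170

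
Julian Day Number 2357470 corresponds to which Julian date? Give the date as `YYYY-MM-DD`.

The Gregorian equivalent of JDN 2357470 is 7 June 1742.
In the Julian calendar that day is 1742-05-27.

1742-05-27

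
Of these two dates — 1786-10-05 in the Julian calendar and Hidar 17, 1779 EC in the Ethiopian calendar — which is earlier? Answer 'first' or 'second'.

First date → JDN 2373672; second date → JDN 2373711.
JDN 2373672 < JDN 2373711, so the first date is earlier.

first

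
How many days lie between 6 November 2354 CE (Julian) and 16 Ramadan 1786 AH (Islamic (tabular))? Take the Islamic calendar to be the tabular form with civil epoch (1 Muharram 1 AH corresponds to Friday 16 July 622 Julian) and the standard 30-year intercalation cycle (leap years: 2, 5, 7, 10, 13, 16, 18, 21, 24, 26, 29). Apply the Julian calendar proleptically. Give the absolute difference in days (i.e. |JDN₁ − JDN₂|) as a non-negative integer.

69

JDN of the first date = 2581166.
JDN of the second date = 2581235.
|2581235 − 2581166| = 69.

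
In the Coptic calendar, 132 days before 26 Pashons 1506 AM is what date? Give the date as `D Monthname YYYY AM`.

JDN of 26 Pashons 1506 AM = 2374996.
2374996 − 132 = 2374864.
JDN 2374864 in the Coptic calendar is 14 Tobi 1506 AM.

14 Tobi 1506 AM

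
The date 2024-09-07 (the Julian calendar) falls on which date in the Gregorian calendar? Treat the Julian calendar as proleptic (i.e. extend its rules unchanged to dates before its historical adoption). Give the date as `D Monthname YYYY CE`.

At this point the Julian calendar is 13 days behind the Gregorian.
7 September 2024 Julian + 13 days → 20 September 2024 Gregorian.

20 September 2024 CE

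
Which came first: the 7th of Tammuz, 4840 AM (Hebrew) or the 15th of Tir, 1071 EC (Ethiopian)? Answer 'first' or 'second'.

second

Converting both to JDN: 2115706 vs 2115172; the smaller is the second.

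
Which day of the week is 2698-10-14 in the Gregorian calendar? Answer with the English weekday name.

JDN 2706771 mod 7 = 4, and JDN 0 was a Monday, so this is a Friday.

Friday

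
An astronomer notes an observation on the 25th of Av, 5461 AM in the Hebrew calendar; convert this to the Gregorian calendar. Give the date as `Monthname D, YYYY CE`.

August 29, 1701 CE

Both dates share Julian Day Number 2342578; in the Gregorian calendar that is 29 August 1701 CE.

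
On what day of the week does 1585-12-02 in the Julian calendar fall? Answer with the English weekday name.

Thursday

This is JDN 2300315 (12 December 1585 Gregorian).
JDN 2300315 mod 7 = 3, and JDN 0 was a Monday, so this is a Thursday.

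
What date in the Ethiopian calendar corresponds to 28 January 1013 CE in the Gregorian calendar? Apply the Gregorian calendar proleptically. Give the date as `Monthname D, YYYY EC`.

Tir 27, 1005 EC

Both dates share Julian Day Number 2091078; in the Ethiopian calendar that is 27 Tir 1005 EC.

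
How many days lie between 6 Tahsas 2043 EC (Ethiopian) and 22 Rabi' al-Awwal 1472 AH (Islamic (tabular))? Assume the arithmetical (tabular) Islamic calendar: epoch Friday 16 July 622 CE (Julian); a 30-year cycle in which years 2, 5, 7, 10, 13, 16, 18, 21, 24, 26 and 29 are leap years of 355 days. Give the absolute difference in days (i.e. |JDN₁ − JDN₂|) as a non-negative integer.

363

JDN of the first date = 2470156.
JDN of the second date = 2469793.
|2469793 − 2470156| = 363.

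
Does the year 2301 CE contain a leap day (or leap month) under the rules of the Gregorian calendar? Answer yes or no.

2301 is not divisible by 4, so it is a common year.

no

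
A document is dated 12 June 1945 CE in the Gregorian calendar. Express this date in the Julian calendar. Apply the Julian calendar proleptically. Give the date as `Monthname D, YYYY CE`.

May 30, 1945 CE

For dates in this range the Gregorian date is 13 days ahead of the Julian.
12 June 1945 Gregorian − 13 days → 30 May 1945 Julian.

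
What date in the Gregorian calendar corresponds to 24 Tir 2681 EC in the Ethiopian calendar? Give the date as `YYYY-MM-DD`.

Julian Day Number of the source date = 2703234.
Converting JDN 2703234 to the Gregorian calendar gives 6 February 2689 CE.

2689-02-06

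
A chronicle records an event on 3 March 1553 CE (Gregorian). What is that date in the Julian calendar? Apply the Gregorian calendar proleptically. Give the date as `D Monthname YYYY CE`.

The Julian–Gregorian offset here is 10 days (Julian trailing).
3 March 1553 Gregorian − 10 days → 21 February 1553 Julian.

21 February 1553 CE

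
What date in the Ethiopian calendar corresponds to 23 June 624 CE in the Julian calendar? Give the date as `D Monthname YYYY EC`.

The source date corresponds to 26 June 624 in the proleptic Gregorian calendar (JDN 1949148).
That day falls on 29 Sene 616 EC in the Ethiopian calendar.

29 Sene 616 EC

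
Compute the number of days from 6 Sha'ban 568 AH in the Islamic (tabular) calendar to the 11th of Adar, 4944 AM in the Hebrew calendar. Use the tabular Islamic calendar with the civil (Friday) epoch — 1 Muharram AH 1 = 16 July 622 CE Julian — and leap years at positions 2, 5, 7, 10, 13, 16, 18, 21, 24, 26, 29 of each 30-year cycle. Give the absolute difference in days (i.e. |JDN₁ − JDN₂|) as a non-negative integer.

3991

First date → JDN 2149578; second date → JDN 2153569.
The interval is |2149578 − 2153569| = 3991 days.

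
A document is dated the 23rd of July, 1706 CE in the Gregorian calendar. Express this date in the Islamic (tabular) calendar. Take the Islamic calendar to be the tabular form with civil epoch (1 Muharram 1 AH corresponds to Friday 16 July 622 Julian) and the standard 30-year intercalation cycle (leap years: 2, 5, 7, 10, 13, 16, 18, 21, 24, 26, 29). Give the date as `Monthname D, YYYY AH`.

Rabi' al-Thani 11, 1118 AH

Both dates share Julian Day Number 2344367; in the tabular Islamic calendar that is 11 Rabi' al-Thani 1118 AH.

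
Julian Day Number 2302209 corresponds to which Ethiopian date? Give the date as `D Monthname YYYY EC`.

JDN 2302209 is 18 February 1591 in the Gregorian calendar.
In the Ethiopian calendar that day is 14 Yekatit 1583 EC.

14 Yekatit 1583 EC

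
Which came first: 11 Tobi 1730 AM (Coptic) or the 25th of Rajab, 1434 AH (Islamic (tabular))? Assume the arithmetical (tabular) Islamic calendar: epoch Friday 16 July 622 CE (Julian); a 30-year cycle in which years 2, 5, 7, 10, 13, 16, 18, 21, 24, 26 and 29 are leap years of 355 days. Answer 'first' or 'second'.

second

The two dates have Julian Day Numbers 2456677 and 2456448 respectively.
Since 2456448 < 2456677, the second date comes first.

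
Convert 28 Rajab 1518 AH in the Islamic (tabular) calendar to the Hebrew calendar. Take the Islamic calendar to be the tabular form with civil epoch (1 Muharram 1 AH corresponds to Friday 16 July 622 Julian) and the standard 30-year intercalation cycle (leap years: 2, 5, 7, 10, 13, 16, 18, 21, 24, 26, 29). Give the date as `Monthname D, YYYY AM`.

Kislev 28, 5855 AM

Julian Day Number of the source date = 2486218.
Converting JDN 2486218 to the Hebrew calendar gives 28 Kislev 5855 AM.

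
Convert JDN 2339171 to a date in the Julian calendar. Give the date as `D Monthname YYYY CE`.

JDN 2339171 is 30 April 1692 in the Gregorian calendar.
In the Julian calendar that day is 20 April 1692 CE.

20 April 1692 CE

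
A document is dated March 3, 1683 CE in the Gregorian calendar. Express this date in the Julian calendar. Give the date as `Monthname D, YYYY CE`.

The Julian–Gregorian offset here is 10 days (Julian trailing).
3 March 1683 Gregorian − 10 days → 21 February 1683 Julian.

February 21, 1683 CE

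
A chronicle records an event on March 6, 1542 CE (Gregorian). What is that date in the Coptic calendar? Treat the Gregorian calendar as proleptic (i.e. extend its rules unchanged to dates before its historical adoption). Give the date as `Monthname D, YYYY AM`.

Julian Day Number of the source date = 2284328.
Converting JDN 2284328 to the Coptic calendar gives 30 Meshir 1258 AM.

Meshir 30, 1258 AM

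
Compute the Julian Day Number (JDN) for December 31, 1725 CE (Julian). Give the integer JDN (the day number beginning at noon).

In the Gregorian calendar the same day is 11 January 1726.
JDN 2299161 is 15 October 1582 CE (Gregorian); the target day is +52318 days from there, so JDN = 2351479.

2351479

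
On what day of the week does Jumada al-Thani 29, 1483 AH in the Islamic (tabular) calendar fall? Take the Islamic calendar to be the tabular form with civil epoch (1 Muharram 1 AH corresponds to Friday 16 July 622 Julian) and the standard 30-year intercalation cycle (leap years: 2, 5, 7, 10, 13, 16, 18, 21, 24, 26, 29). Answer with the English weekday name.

Tuesday

This is JDN 2473787 (23 November 2060 Gregorian).
JDN 2473787 mod 7 = 1, and JDN 0 was a Monday, so this is a Tuesday.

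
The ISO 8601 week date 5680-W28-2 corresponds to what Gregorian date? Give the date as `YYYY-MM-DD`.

5680-07-09

ISO week 1 of 5680 is the week containing the first Thursday of 5680.
Week 28, day 2 (Tuesday) lands on 5680-07-09.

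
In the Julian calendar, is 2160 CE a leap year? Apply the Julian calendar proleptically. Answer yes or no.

2160 mod 4 = 0, so it is a leap year in the Julian calendar.

yes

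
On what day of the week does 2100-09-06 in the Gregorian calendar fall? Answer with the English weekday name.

Monday

JDN 2488318 mod 7 = 0, and JDN 0 was a Monday, so this is a Monday.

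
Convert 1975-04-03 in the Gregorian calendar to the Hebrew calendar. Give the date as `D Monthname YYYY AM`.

Both dates share Julian Day Number 2442506; in the Hebrew calendar that is 22 Nisan 5735 AM.

22 Nisan 5735 AM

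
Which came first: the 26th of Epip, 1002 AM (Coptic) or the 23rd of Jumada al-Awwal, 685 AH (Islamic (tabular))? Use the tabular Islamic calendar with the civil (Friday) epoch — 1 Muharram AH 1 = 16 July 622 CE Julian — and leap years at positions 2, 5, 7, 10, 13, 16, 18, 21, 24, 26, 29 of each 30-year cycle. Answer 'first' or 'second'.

second

Converting both to JDN: 2190970 vs 2190967; the smaller is the second.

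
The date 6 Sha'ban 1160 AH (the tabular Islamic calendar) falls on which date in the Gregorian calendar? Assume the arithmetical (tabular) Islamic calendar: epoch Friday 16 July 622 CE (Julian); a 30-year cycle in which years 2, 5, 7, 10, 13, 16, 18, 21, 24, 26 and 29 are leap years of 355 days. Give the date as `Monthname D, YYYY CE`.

August 13, 1747 CE

Both dates share Julian Day Number 2359363; in the Gregorian calendar that is 13 August 1747 CE.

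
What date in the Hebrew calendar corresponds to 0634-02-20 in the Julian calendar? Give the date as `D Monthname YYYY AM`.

Julian Day Number of the source date = 1952677.
Converting JDN 1952677 to the Hebrew calendar gives 16 Adar 4394 AM.

16 Adar 4394 AM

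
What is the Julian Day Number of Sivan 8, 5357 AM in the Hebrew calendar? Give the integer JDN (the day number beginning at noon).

In the Gregorian calendar the same day is 25 May 1597.
JDN 2451545 is 1 January 2000 CE (Gregorian); the target day is −147048 days from there, so JDN = 2304497.

2304497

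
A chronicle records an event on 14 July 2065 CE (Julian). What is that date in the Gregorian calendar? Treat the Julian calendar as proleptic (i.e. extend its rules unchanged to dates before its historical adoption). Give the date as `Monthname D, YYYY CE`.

At this point the Julian calendar is 13 days behind the Gregorian.
14 July 2065 Julian + 13 days → 27 July 2065 Gregorian.

July 27, 2065 CE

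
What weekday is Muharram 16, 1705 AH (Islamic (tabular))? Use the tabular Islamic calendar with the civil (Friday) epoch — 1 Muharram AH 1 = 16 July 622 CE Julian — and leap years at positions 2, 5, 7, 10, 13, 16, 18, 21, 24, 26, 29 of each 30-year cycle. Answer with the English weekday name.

This is JDN 2552296 (6 November 2275 Gregorian).
Since JDN mod 7 = 5 (0 = Monday), the day is Saturday.

Saturday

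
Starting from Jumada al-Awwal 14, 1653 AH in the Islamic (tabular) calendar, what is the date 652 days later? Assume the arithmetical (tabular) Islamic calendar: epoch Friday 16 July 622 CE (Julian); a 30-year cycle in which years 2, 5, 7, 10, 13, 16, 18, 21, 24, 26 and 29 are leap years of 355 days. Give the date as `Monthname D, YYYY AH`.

Rabi' al-Awwal 17, 1655 AH

Counting 652 days forward from JDN 2533985 reaches JDN 2534637, which is Rabi' al-Awwal 17, 1655 AH.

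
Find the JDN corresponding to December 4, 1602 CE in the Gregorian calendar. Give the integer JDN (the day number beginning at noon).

2306516

JDN 2400001 is 17 November 1858 CE (Gregorian), MJD 0; the target day is −93485 days from there, so JDN = 2306516.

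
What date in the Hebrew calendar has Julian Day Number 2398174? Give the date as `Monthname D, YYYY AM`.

The Gregorian equivalent of JDN 2398174 is 16 November 1853.
In the Hebrew calendar that day is Cheshvan 15, 5614 AM.

Cheshvan 15, 5614 AM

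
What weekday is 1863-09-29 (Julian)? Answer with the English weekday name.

Sunday

This is JDN 2401790 (11 October 1863 Gregorian).
Since JDN mod 7 = 6 (0 = Monday), the day is Sunday.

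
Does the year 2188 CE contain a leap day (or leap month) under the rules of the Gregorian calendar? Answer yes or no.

yes

2188 is divisible by 4 and not by 100, so it is a leap year.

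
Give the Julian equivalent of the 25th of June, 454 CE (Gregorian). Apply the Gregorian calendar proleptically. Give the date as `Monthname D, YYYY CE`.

June 24, 454 CE

At this point the Julian calendar is 1 day behind the Gregorian.
25 June 454 Gregorian − 1 day → 24 June 454 Julian.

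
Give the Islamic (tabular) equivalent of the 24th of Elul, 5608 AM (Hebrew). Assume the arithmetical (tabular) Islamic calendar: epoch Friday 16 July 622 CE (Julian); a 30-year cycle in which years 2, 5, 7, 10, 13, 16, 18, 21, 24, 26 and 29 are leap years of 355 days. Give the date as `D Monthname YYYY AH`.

Julian Day Number of the source date = 2396293.
Converting JDN 2396293 to the tabular Islamic calendar gives 23 Shawwal 1264 AH.

23 Shawwal 1264 AH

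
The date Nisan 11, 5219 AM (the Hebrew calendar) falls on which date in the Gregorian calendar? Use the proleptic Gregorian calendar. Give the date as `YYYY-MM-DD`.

Julian Day Number of the source date = 2254032.
Converting JDN 2254032 to the Gregorian calendar gives 25 March 1459 CE.

1459-03-25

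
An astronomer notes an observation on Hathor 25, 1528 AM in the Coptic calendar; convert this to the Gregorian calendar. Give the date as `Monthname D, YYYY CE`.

Julian Day Number of the source date = 2382851.
Converting JDN 2382851 to the Gregorian calendar gives 4 December 1811 CE.

December 4, 1811 CE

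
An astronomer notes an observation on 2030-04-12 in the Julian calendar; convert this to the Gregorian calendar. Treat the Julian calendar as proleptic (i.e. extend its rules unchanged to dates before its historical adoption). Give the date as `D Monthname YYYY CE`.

For dates in this range the Gregorian date is 13 days ahead of the Julian.
12 April 2030 Julian + 13 days → 25 April 2030 Gregorian.

25 April 2030 CE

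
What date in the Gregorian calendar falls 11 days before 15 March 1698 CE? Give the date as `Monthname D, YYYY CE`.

March 4, 1698 CE

Counting 11 days back from JDN 2341316 reaches JDN 2341305, which is March 4, 1698 CE.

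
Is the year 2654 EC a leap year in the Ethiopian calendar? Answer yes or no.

2654 mod 4 = 2; in the Ethiopian calendar a year is leap when year mod 4 = 3, so it is a common year.

no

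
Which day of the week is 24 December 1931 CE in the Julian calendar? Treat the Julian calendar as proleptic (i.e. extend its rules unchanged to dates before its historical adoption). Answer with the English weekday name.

Equivalently 6 January 1932 Gregorian, JDN 2426713.
JDN 2426713 mod 7 = 2, and JDN 0 was a Monday, so this is a Wednesday.

Wednesday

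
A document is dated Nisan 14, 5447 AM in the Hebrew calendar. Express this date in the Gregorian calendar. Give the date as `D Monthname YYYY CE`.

Both dates share Julian Day Number 2337311; in the Gregorian calendar that is 28 March 1687 CE.

28 March 1687 CE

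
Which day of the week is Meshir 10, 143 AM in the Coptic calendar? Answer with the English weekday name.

Equivalently 5 February 427 Gregorian, JDN 1877054.
Since JDN mod 7 = 4 (0 = Monday), the day is Friday.

Friday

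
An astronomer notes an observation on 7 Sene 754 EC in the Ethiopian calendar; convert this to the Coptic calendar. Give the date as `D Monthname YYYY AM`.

7 Paoni 478 AM

Both dates share Julian Day Number 1999530; in the Coptic calendar that is 7 Paoni 478 AM.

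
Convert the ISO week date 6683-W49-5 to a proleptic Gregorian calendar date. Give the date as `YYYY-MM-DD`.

6683-12-07

ISO week 1 of 6683 is the week containing the first Thursday of 6683.
Week 49, day 5 (Friday) lands on 6683-12-07.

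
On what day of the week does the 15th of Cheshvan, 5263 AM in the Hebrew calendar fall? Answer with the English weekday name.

In the proleptic Gregorian calendar this is 27 October 1502 (JDN 2269953).
2269953 ≡ 0 (mod 7); counting from Monday = 0 gives Monday.

Monday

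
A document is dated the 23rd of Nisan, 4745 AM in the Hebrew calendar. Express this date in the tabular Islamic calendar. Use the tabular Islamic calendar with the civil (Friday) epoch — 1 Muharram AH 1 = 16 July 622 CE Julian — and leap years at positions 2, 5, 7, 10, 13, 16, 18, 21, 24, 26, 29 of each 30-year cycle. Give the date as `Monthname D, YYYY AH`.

Dhu al-Qa'dah 21, 374 AH

Julian Day Number of the source date = 2080934.
Converting JDN 2080934 to the tabular Islamic calendar gives 21 Dhu al-Qa'dah 374 AH.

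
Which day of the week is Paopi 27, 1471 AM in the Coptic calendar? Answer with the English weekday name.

This is JDN 2362003 (4 November 1754 Gregorian).
Since JDN mod 7 = 0 (0 = Monday), the day is Monday.

Monday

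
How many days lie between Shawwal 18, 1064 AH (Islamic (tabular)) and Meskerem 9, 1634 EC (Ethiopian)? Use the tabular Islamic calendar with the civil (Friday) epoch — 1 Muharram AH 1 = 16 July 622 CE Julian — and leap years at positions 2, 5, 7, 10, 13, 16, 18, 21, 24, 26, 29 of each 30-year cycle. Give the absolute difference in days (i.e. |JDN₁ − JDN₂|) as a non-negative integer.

First date → JDN 2325415; second date → JDN 2320682.
The interval is |2325415 − 2320682| = 4733 days.

4733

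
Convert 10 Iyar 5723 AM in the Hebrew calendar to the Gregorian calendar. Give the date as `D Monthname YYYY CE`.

4 May 1963 CE

Julian Day Number of the source date = 2438154.
Converting JDN 2438154 to the Gregorian calendar gives 4 May 1963 CE.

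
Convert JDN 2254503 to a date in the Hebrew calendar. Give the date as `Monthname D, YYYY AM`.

JDN 2254503 is 8 July 1460 in the proleptic Gregorian calendar.
In the Hebrew calendar that day is Tammuz 10, 5220 AM.

Tammuz 10, 5220 AM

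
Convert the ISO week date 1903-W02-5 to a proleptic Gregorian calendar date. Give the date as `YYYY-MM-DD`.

ISO week 1 of 1903 is the week containing the first Thursday of 1903.
Week 2, day 5 (Friday) lands on 1903-01-09.

1903-01-09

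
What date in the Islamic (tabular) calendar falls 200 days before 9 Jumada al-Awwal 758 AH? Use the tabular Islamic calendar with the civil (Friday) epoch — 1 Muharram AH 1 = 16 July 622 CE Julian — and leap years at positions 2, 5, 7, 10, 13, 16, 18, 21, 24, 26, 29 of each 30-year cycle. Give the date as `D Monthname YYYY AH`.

JDN of 9 Jumada al-Awwal 758 AH = 2216822.
2216822 − 200 = 2216622.
JDN 2216622 in the tabular Islamic calendar is 16 Shawwal 757 AH.

16 Shawwal 757 AH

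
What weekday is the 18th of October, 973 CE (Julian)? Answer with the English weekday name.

Saturday

In the proleptic Gregorian calendar this is 23 October 973 (JDN 2076737).
Since JDN mod 7 = 5 (0 = Monday), the day is Saturday.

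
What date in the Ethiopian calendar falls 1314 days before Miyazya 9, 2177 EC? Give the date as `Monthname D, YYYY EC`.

Meskerem 1, 2174 EC

Counting 1314 days back from JDN 2519223 reaches JDN 2517909, which is Meskerem 1, 2174 EC.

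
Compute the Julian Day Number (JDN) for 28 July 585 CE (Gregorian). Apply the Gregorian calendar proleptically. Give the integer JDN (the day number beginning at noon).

1934936

JDN 2299161 is 15 October 1582 CE (Gregorian); the target day is −364225 days from there, so JDN = 1934936.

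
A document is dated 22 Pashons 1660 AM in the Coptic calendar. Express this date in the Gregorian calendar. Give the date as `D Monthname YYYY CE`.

30 May 1944 CE

Both dates share Julian Day Number 2431241; in the Gregorian calendar that is 30 May 1944 CE.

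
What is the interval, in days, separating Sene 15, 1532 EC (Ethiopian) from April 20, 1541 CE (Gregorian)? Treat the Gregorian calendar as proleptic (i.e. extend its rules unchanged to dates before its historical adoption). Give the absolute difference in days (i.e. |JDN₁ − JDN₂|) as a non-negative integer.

305

First date → JDN 2283703; second date → JDN 2284008.
The interval is |2283703 − 2284008| = 305 days.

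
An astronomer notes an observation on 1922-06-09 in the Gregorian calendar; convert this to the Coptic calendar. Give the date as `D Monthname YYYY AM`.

2 Paoni 1638 AM

Both dates share Julian Day Number 2423215; in the Coptic calendar that is 2 Paoni 1638 AM.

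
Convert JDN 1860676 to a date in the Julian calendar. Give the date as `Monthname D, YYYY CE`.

JDN 1860676 is 4 April 382 in the proleptic Gregorian calendar.
In the Julian calendar that day is April 3, 382 CE.

April 3, 382 CE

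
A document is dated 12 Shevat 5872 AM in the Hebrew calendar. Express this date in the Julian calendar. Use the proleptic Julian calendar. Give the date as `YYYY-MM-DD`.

2112-01-27

The source date corresponds to 10 February 2112 in the Gregorian calendar (JDN 2492492).
That day falls on 27 January 2112 CE in the Julian calendar.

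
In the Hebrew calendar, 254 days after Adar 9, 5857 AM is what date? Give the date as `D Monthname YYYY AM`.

27 Cheshvan 5858 AM

The starting date is JDN 2487026; 2487026 + 254 = 2487280.
JDN 2487280 corresponds to 27 Cheshvan 5858 AM.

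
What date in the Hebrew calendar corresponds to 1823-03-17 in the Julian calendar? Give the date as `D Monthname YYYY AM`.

Julian Day Number of the source date = 2386984.
Converting JDN 2386984 to the Hebrew calendar gives 17 Nisan 5583 AM.

17 Nisan 5583 AM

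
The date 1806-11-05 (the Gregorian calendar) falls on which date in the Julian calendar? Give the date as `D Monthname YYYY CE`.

24 October 1806 CE

The Julian–Gregorian offset here is 12 days (Julian trailing).
5 November 1806 Gregorian − 12 days → 24 October 1806 Julian.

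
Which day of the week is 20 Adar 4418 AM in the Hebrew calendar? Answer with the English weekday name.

This is JDN 1961451 (3 March 658 Gregorian).
Since JDN mod 7 = 2 (0 = Monday), the day is Wednesday.

Wednesday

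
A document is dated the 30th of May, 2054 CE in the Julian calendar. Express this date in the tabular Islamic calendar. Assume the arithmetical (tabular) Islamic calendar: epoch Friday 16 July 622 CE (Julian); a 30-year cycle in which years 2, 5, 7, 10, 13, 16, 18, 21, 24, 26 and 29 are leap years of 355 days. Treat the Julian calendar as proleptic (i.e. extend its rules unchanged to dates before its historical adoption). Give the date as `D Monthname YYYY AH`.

6 Dhu al-Qa'dah 1476 AH

The source date corresponds to 12 June 2054 in the Gregorian calendar (JDN 2471431).
That day falls on 6 Dhu al-Qa'dah 1476 AH in the tabular Islamic calendar.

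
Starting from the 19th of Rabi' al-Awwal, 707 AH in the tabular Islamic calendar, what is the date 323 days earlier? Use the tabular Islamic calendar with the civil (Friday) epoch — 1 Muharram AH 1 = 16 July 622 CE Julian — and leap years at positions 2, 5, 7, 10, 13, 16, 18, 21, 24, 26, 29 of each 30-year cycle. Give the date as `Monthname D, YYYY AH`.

Counting 323 days back from JDN 2198700 reaches JDN 2198377, which is Rabi' al-Thani 21, 706 AH.

Rabi' al-Thani 21, 706 AH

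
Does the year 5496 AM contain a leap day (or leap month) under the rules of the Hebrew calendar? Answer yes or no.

no

Hebrew year 5496 is year 5 of its 19-year Metonic cycle; leap years are at positions 3, 6, 8, 11, 14, 17, 19, so it is a common year (12 months).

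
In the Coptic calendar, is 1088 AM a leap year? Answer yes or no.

no

1088 mod 4 = 0; in the Coptic calendar a year is leap when year mod 4 = 3, so it is a common year.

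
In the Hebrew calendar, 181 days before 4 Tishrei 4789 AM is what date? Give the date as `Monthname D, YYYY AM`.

Adar II 29, 4788 AM

The starting date is JDN 2096804; 2096804 − 181 = 2096623.
JDN 2096623 corresponds to Adar II 29, 4788 AM.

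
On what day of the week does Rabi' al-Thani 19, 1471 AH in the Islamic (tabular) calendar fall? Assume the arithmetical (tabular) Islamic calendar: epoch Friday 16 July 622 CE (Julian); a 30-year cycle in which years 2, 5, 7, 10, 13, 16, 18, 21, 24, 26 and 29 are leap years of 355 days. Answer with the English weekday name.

In the Gregorian calendar this is 24 January 2049 (JDN 2469466).
2469466 ≡ 6 (mod 7); counting from Monday = 0 gives Sunday.

Sunday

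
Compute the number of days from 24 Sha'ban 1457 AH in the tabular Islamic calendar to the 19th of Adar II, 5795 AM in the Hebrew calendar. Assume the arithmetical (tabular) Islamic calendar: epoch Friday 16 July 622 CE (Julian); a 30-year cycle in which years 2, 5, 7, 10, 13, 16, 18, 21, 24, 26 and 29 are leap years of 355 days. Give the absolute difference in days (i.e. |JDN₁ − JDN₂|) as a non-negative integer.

JDN of the first date = 2464628.
JDN of the second date = 2464417.
|2464417 − 2464628| = 211.

211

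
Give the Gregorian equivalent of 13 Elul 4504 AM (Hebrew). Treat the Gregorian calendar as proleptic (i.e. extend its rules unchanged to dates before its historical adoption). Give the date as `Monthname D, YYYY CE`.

August 30, 744 CE

Julian Day Number of the source date = 1993042.
Converting JDN 1993042 to the Gregorian calendar gives 30 August 744 CE.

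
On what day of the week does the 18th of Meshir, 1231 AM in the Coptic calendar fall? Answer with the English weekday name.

This is JDN 2274454 (22 February 1515 Gregorian).
2274454 ≡ 0 (mod 7); counting from Monday = 0 gives Monday.

Monday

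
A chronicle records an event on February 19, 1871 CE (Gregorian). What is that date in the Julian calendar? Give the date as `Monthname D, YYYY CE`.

The Julian–Gregorian offset here is 12 days (Julian trailing).
19 February 1871 Gregorian − 12 days → 7 February 1871 Julian.

February 7, 1871 CE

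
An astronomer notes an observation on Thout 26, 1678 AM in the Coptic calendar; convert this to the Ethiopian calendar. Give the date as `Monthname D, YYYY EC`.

Meskerem 26, 1954 EC

Julian Day Number of the source date = 2437579.
Converting JDN 2437579 to the Ethiopian calendar gives 26 Meskerem 1954 EC.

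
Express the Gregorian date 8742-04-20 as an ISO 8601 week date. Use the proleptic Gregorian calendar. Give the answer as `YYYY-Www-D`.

8742-W17-1

The weekday is Monday (ISO weekday 1).
That Monday belongs to ISO week 17 of ISO year 8742.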